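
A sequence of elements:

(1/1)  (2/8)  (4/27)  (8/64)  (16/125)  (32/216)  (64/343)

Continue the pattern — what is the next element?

First part goes 1, 2, 4, 8, 16, 32, 64 → 128 (×2 each step).
Second part goes 1, 8, 27, 64, 125, 216, 343 → 512 (perfect cubes: 1³, 2³, 3³, …).
Putting it together: (128/512).

(128/512)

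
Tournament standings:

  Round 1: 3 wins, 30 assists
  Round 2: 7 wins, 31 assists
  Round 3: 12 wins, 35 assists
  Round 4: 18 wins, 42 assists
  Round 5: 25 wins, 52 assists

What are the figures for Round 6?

Wins: differences are 4, 5, 6, … (increasing by 1 each time), so 3, 7, 12, 18, 25 → 33.
Assists: differences are 1, 4, 7, … (increasing by 3 each time), so 30, 31, 35, 42, 52 → 65.
Putting it together: 33 wins, 65 assists.

33 wins, 65 assists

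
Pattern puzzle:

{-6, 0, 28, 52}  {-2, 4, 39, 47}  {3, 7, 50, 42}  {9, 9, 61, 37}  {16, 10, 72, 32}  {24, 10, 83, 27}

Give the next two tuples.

{33, 9, 94, 22}, {43, 7, 105, 17}

First slot: -6, -2, 3, 9, 16, 24 → 33 → 43 (differences are 4, 5, 6, … (increasing by 1 each time)).
Second slot goes 0, 4, 7, 9, 10, 10 → 9 → 7 (differences are 4, 3, 2, … (decreasing by 1 each time)).
Third slot: +11 each step, so 28, 39, 50, 61, 72, 83 → 94 → 105.
Fourth slot: 52, 47, 42, 37, 32, 27 → 22 → 17 (−5 each step).
Putting the parts together: {33, 9, 94, 22} and then {43, 7, 105, 17}.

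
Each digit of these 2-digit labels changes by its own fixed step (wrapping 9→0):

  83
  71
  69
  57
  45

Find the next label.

33

First digit goes 8, 7, 6, 5, 4 → 3 (−1 each step, mod 10).
Second digit goes 3, 1, 9, 7, 5 → 3 (−2 each step, mod 10).
Combining the parts gives 33.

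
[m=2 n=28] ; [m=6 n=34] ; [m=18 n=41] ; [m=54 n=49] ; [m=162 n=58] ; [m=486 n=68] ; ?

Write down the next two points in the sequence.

[m=1458 n=79], [m=4374 n=91]

For the m, ×3 each step: 2, 6, 18, 54, 162, 486 → 1458 → 4374.
N — differences are 6, 7, 8, … (increasing by 1 each time): 28, 34, 41, 49, 58, 68 → 79 → 91.
Putting the parts together: [m=1458 n=79] and then [m=4374 n=91].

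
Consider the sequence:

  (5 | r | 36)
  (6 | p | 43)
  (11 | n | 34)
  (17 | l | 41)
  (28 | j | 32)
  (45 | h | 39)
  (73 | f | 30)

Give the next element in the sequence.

(118 | d | 37)

First part: each term is the sum of the two before it; 5, 6, 11, 17, 28, 45, 73 → 118.
Letter — letters move back 2 places in the alphabet: r, p, n, l, j, h, f → d.
Third part goes 36, 43, 34, 41, 32, 39, 30 → 37 (alternating steps +7, −9, +7, −9, …).
So the next element is (118 | d | 37).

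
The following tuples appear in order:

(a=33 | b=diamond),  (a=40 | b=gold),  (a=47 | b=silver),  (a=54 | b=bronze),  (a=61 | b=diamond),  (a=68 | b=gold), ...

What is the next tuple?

A goes 33, 40, 47, 54, 61, 68 → 75 (+7 each step).
B goes diamond, gold, silver, bronze, diamond, gold → silver (repeats diamond → gold → silver → bronze).
So the next tuple is (a=75 | b=silver).

(a=75 | b=silver)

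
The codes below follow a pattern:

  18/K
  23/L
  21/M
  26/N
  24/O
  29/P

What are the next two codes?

27/Q, 32/R

First component: alternating steps +5, −2, +5, −2, …, so 18, 23, 21, 26, 24, 29 → 27 → 32.
Letter: letters move forward 1 place in the alphabet; K, L, M, N, O, P → Q → R.
Putting the parts together: 27/Q and then 32/R.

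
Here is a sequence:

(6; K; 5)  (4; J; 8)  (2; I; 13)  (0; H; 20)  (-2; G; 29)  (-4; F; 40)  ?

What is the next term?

(-6; E; 53)

First coordinate — −2 each step: 6, 4, 2, 0, -2, -4 → -6.
Letter: letters move back 1 place in the alphabet; K, J, I, H, G, F → E.
Third coordinate goes 5, 8, 13, 20, 29, 40 → 53 (differences are 3, 5, 7, … (increasing by 2 each time)).
Combining the parts gives (-6; E; 53).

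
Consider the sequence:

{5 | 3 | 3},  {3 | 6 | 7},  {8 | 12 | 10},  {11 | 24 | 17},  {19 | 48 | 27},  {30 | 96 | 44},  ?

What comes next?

{49 | 192 | 71}

First slot: 5, 3, 8, 11, 19, 30 → 49 (each term is the sum of the two before it).
Second slot: ×2 each step, so 3, 6, 12, 24, 48, 96 → 192.
Third slot: 3, 7, 10, 17, 27, 44 → 71 (each term is the sum of the two before it).
Combining the parts gives {49 | 192 | 71}.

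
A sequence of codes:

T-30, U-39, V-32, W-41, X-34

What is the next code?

For the letter, letters move forward 1 place in the alphabet: T, U, V, W, X → Y.
Second component: 30, 39, 32, 41, 34 → 43 (alternating steps +9, −7, +9, −7, …).
Combining the parts gives Y-43.

Y-43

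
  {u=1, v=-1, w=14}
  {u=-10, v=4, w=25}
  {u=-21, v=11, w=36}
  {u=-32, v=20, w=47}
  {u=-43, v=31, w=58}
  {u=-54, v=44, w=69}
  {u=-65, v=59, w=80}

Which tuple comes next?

U goes 1, -10, -21, -32, -43, -54, -65 → -76 (−11 each step).
For the v, differences are 5, 7, 9, … (increasing by 2 each time): -1, 4, 11, 20, 31, 44, 59 → 76.
W: together with the u always sums to 15, so 14, 25, 36, 47, 58, 69, 80 → 91.
Combining the parts gives {u=-76, v=76, w=91}.

{u=-76, v=76, w=91}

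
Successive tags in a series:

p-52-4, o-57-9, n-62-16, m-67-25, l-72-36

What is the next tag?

k-77-49

Letter: letters move back 1 place in the alphabet, so p, o, n, m, l → k.
Second component goes 52, 57, 62, 67, 72 → 77 (+5 each step).
Third component: perfect squares: 2², 3², 4², …; 4, 9, 16, 25, 36 → 49.
Putting it together: k-77-49.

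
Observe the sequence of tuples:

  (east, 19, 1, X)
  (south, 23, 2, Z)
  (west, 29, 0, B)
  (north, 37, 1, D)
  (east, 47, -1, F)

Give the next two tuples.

(south, 59, 0, H), (west, 73, -2, J)

Direction — repeats east → south → west → north: east, south, west, north, east → south → west.
Second value: differences are 4, 6, 8, … (increasing by 2 each time), so 19, 23, 29, 37, 47 → 59 → 73.
Third value: alternating steps +1, −2, +1, −2, …, so 1, 2, 0, 1, -1 → 0 → -2.
For the letter, letters move forward 2 places in the alphabet, wrapping Z→A: X, Z, B, D, F → H → J.
So the next two tuples are (south, 59, 0, H) and (west, 73, -2, J).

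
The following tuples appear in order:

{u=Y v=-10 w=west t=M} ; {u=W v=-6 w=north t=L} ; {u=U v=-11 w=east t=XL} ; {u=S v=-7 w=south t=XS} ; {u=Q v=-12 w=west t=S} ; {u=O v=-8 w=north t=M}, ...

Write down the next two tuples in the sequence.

{u=M v=-13 w=east t=L}, {u=K v=-9 w=south t=XL}

U goes Y, W, U, S, Q, O → M → K (letters move back 2 places in the alphabet).
V: -10, -6, -11, -7, -12, -8 → -13 → -9 (alternating steps +4, −5, +4, −5, …).
For the w, repeats west → north → east → south: west, north, east, south, west, north → east → south.
T goes M, L, XL, XS, S, M → L → XL (repeats M → L → XL → XS → S).
Putting the parts together: {u=M v=-13 w=east t=L} and then {u=K v=-9 w=south t=XL}.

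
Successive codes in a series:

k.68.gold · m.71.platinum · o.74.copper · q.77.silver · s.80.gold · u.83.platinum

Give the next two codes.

w.86.copper, y.89.silver

Letter: letters move forward 2 places in the alphabet; k, m, o, q, s, u → w → y.
Second component: 68, 71, 74, 77, 80, 83 → 86 → 89 (+3 each step).
Metal — repeats gold → platinum → copper → silver: gold, platinum, copper, silver, gold, platinum → copper → silver.
So the next two codes are w.86.copper and y.89.silver.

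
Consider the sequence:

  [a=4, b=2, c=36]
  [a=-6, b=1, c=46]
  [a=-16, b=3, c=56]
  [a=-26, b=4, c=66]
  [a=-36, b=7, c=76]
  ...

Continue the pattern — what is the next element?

[a=-46, b=11, c=86]

A: −10 each step, so 4, -6, -16, -26, -36 → -46.
B: each term is the sum of the two before it, so 2, 1, 3, 4, 7 → 11.
For the c, together with the a always sums to 40: 36, 46, 56, 66, 76 → 86.
Putting it together: [a=-46, b=11, c=86].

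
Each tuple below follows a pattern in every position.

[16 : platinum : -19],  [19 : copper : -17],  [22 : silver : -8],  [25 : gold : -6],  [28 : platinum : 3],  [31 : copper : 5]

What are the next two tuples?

[34 : silver : 14], [37 : gold : 16]

For the first coordinate, +3 each step: 16, 19, 22, 25, 28, 31 → 34 → 37.
Metal: repeats platinum → copper → silver → gold, so platinum, copper, silver, gold, platinum, copper → silver → gold.
Third coordinate: alternating steps +2, +9, +2, +9, …, so -19, -17, -8, -6, 3, 5 → 14 → 16.
Putting the parts together: [34 : silver : 14] and then [37 : gold : 16].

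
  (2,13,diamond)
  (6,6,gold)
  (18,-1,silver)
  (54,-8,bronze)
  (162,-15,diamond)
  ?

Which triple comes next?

First component: ×3 each step, so 2, 6, 18, 54, 162 → 486.
Second component: 13, 6, -1, -8, -15 → -22 (−7 each step).
Rank — repeats diamond → gold → silver → bronze: diamond, gold, silver, bronze, diamond → gold.
Combining the parts gives (486,-22,gold).

(486,-22,gold)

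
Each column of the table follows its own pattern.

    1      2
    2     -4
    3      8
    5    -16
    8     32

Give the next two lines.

First component: each term is the sum of the two before it; 1, 2, 3, 5, 8 → 13 → 21.
Second component: 2, -4, 8, -16, 32 → -64 → 128 (×(-2) each step).
So the next two lines are 13  -64 and 21  128.

13  -64; 21  128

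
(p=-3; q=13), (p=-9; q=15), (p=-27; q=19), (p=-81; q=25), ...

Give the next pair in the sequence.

P: -3, -9, -27, -81 → -243 (×3 each step).
Q: 13, 15, 19, 25 → 33 (differences are 2, 4, 6, … (increasing by 2 each time)).
Putting it together: (p=-243; q=33).

(p=-243; q=33)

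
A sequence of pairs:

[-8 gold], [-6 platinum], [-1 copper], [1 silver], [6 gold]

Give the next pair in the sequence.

[8 platinum]

First value: -8, -6, -1, 1, 6 → 8 (alternating steps +2, +5, +2, +5, …).
Metal — repeats gold → platinum → copper → silver: gold, platinum, copper, silver, gold → platinum.
Combining the parts gives [8 platinum].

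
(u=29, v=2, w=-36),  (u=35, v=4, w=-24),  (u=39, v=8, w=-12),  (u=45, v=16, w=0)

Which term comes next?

U: alternating steps +6, +4, +6, +4, …; 29, 35, 39, 45 → 49.
V — ×2 each step: 2, 4, 8, 16 → 32.
W: +12 each step, so -36, -24, -12, 0 → 12.
So the next term is (u=49, v=32, w=12).

(u=49, v=32, w=12)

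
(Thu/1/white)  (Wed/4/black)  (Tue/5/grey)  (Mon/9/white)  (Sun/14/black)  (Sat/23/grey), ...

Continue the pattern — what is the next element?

(Fri/37/white)

Day: runs backward through the weekdays Mon→Sun, so Thu, Wed, Tue, Mon, Sun, Sat → Fri.
Second value goes 1, 4, 5, 9, 14, 23 → 37 (each term is the sum of the two before it).
Shade goes white, black, grey, white, black, grey → white (repeats white → black → grey).
Putting it together: (Fri/37/white).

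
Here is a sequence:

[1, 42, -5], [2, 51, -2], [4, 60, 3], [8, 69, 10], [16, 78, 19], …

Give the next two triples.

First component: 1, 2, 4, 8, 16 → 32 → 64 (×2 each step).
Second component — +9 each step: 42, 51, 60, 69, 78 → 87 → 96.
Third component goes -5, -2, 3, 10, 19 → 30 → 43 (differences are 3, 5, 7, … (increasing by 2 each time)).
Putting the parts together: [32, 87, 30] and then [64, 96, 43].

[32, 87, 30], [64, 96, 43]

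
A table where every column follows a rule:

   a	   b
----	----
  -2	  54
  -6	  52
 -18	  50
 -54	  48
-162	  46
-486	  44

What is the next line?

-1458  42

For the column a, ×3 each step: -2, -6, -18, -54, -162, -486 → -1458.
Column b goes 54, 52, 50, 48, 46, 44 → 42 (−2 each step).
Combining the parts gives -1458  42.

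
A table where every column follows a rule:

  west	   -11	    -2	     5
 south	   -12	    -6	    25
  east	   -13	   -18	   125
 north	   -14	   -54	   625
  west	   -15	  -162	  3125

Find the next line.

Direction: west, south, east, north, west → south (repeats west → south → east → north).
Second component: −1 each step, so -11, -12, -13, -14, -15 → -16.
Third component: -2, -6, -18, -54, -162 → -486 (×3 each step).
Fourth component — ×5 each step: 5, 25, 125, 625, 3125 → 15625.
Combining the parts gives south  -16  -486  15625.

south  -16  -486  15625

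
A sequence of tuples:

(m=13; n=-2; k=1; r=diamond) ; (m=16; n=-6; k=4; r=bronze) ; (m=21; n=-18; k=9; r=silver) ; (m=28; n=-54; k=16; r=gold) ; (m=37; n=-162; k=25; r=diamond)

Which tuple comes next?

M goes 13, 16, 21, 28, 37 → 48 (differences are 3, 5, 7, … (increasing by 2 each time)).
N goes -2, -6, -18, -54, -162 → -486 (×3 each step).
K: perfect squares: 1², 2², 3², …, so 1, 4, 9, 16, 25 → 36.
For the r, repeats diamond → bronze → silver → gold: diamond, bronze, silver, gold, diamond → bronze.
Putting it together: (m=48; n=-486; k=36; r=bronze).

(m=48; n=-486; k=36; r=bronze)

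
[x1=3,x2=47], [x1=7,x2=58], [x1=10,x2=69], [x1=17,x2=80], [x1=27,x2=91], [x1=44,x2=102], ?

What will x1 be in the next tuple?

X1: each term is the sum of the two before it, so 3, 7, 10, 17, 27, 44 → 71.
X2: +11 each step, so 47, 58, 69, 80, 91, 102 → 113.

71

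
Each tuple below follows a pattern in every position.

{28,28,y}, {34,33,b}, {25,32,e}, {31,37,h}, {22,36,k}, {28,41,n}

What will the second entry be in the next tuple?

Second entry: alternating steps +5, −1, +5, −1, …, so 28, 33, 32, 37, 36, 41 → 40.

40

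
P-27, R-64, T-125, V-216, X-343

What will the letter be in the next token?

Letter goes P, R, T, V, X → Z (letters move forward 2 places in the alphabet).
Second component: perfect cubes: 3³, 4³, 5³, …; 27, 64, 125, 216, 343 → 512.

Z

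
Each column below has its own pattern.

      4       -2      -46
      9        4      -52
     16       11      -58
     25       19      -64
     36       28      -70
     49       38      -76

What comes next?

First component: perfect squares: 2², 3², 4², …, so 4, 9, 16, 25, 36, 49 → 64.
For the second component, differences are 6, 7, 8, … (increasing by 1 each time): -2, 4, 11, 19, 28, 38 → 49.
Third component: −6 each step, so -46, -52, -58, -64, -70, -76 → -82.
Combining the parts gives 64  49  -82.

64  49  -82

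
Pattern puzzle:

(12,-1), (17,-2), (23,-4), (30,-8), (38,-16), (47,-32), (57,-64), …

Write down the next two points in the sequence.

First entry: 12, 17, 23, 30, 38, 47, 57 → 68 → 80 (differences are 5, 6, 7, … (increasing by 1 each time)).
For the second entry, ×2 each step: -1, -2, -4, -8, -16, -32, -64 → -128 → -256.
So the next two points are (68,-128) and (80,-256).

(68,-128), (80,-256)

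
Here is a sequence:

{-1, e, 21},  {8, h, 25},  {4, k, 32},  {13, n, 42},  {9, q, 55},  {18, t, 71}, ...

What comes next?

First coordinate — alternating steps +9, −4, +9, −4, …: -1, 8, 4, 13, 9, 18 → 14.
Letter — letters move forward 3 places in the alphabet: e, h, k, n, q, t → w.
Third coordinate goes 21, 25, 32, 42, 55, 71 → 90 (differences are 4, 7, 10, … (increasing by 3 each time)).
Putting it together: {14, w, 90}.

{14, w, 90}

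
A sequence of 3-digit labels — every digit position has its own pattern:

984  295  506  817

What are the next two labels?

First digit: +3 each step, mod 10, so 9, 2, 5, 8 → 1 → 4.
Second digit goes 8, 9, 0, 1 → 2 → 3 (+1 each step, mod 10).
Third digit goes 4, 5, 6, 7 → 8 → 9 (+1 each step, mod 10).
Putting the parts together: 128 and then 439.

128, 439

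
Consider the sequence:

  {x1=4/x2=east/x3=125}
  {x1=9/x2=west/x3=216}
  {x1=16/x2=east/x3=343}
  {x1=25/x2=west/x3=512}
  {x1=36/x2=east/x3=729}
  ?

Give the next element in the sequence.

{x1=49/x2=west/x3=1000}

For the x1, perfect squares: 2², 3², 4², …: 4, 9, 16, 25, 36 → 49.
X2: alternates east ↔ west, so east, west, east, west, east → west.
For the x3, perfect cubes: 5³, 6³, 7³, …: 125, 216, 343, 512, 729 → 1000.
So the next element is {x1=49/x2=west/x3=1000}.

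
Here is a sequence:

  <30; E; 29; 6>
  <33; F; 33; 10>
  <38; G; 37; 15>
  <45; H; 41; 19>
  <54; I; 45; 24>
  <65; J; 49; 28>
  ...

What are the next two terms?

<78; K; 53; 33>, <93; L; 57; 37>

First coordinate — differences are 3, 5, 7, … (increasing by 2 each time): 30, 33, 38, 45, 54, 65 → 78 → 93.
Letter: letters move forward 1 place in the alphabet; E, F, G, H, I, J → K → L.
Third coordinate — +4 each step: 29, 33, 37, 41, 45, 49 → 53 → 57.
Fourth coordinate: alternating steps +4, +5, +4, +5, …; 6, 10, 15, 19, 24, 28 → 33 → 37.
Putting the parts together: <78; K; 53; 33> and then <93; L; 57; 37>.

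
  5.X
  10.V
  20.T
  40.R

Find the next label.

80.P

First component goes 5, 10, 20, 40 → 80 (×2 each step).
Letter goes X, V, T, R → P (letters move back 2 places in the alphabet).
Putting it together: 80.P.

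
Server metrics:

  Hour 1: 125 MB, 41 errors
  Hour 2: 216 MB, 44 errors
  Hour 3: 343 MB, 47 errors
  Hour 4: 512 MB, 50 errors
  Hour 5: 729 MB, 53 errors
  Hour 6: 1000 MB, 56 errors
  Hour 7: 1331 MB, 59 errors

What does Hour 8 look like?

MB: perfect cubes: 5³, 6³, 7³, …; 125, 216, 343, 512, 729, 1000, 1331 → 1728.
Errors: +3 each step, so 41, 44, 47, 50, 53, 56, 59 → 62.
Combining the parts gives 1728 MB, 62 errors.

1728 MB, 62 errors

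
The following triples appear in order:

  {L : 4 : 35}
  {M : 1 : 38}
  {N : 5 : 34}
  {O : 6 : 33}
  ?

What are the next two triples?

Letter: L, M, N, O → P → Q (letters move forward 1 place in the alphabet).
Second value: 4, 1, 5, 6 → 11 → 17 (each term is the sum of the two before it).
Third value goes 35, 38, 34, 33 → 28 → 22 (together with the second value always sums to 39).
Putting the parts together: {P : 11 : 28} and then {Q : 17 : 22}.

{P : 11 : 28}, {Q : 17 : 22}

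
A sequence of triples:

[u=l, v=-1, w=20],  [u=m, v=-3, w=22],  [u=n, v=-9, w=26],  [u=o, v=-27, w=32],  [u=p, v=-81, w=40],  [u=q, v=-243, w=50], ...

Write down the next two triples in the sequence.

[u=r, v=-729, w=62], [u=s, v=-2187, w=76]

For the u, letters move forward 1 place in the alphabet: l, m, n, o, p, q → r → s.
For the v, ×3 each step: -1, -3, -9, -27, -81, -243 → -729 → -2187.
W: differences are 2, 4, 6, … (increasing by 2 each time), so 20, 22, 26, 32, 40, 50 → 62 → 76.
Putting the parts together: [u=r, v=-729, w=62] and then [u=s, v=-2187, w=76].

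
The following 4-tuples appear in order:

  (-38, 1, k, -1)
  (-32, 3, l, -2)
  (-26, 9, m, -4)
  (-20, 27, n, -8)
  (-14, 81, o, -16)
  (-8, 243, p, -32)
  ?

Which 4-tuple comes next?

First component: +6 each step; -38, -32, -26, -20, -14, -8 → -2.
Second component: ×3 each step; 1, 3, 9, 27, 81, 243 → 729.
Letter goes k, l, m, n, o, p → q (letters move forward 1 place in the alphabet).
Fourth component — ×2 each step: -1, -2, -4, -8, -16, -32 → -64.
Combining the parts gives (-2, 729, q, -64).

(-2, 729, q, -64)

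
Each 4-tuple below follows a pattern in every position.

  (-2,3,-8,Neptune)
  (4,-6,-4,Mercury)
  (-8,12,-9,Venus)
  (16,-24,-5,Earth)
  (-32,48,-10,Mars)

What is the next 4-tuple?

First value: -2, 4, -8, 16, -32 → 64 (×(-2) each step).
Second value: ×(-2) each step; 3, -6, 12, -24, 48 → -96.
Third value goes -8, -4, -9, -5, -10 → -6 (alternating steps +4, −5, +4, −5, …).
Planet — runs through the planets Mercury→Neptune: Neptune, Mercury, Venus, Earth, Mars → Jupiter.
Combining the parts gives (64,-96,-6,Jupiter).

(64,-96,-6,Jupiter)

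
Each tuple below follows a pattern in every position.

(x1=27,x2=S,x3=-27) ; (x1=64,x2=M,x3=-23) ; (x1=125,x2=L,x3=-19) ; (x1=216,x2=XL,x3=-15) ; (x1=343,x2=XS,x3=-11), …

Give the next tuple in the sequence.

For the x1, perfect cubes: 3³, 4³, 5³, …: 27, 64, 125, 216, 343 → 512.
X2 — runs through clothing sizes XS→XL: S, M, L, XL, XS → S.
X3 goes -27, -23, -19, -15, -11 → -7 (+4 each step).
Combining the parts gives (x1=512,x2=S,x3=-7).

(x1=512,x2=S,x3=-7)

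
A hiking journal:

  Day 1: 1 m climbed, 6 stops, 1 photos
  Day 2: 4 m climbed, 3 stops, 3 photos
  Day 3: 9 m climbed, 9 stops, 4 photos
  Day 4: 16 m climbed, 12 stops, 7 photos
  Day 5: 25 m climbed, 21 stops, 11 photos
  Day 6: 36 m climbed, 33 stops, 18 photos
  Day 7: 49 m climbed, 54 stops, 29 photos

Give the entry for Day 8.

64 m climbed, 87 stops, 47 photos

M climbed goes 1, 4, 9, 16, 25, 36, 49 → 64 (perfect squares: 1², 2², 3², …).
Stops: each term is the sum of the two before it; 6, 3, 9, 12, 21, 33, 54 → 87.
Photos — each term is the sum of the two before it: 1, 3, 4, 7, 11, 18, 29 → 47.
Putting it together: 64 m climbed, 87 stops, 47 photos.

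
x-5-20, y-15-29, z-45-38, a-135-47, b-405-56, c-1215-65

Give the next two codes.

d-3645-74, e-10935-83

Letter: letters move forward 1 place in the alphabet, wrapping Z→A, so x, y, z, a, b, c → d → e.
Second component: ×3 each step, so 5, 15, 45, 135, 405, 1215 → 3645 → 10935.
Third component: +9 each step, so 20, 29, 38, 47, 56, 65 → 74 → 83.
Putting the parts together: d-3645-74 and then e-10935-83.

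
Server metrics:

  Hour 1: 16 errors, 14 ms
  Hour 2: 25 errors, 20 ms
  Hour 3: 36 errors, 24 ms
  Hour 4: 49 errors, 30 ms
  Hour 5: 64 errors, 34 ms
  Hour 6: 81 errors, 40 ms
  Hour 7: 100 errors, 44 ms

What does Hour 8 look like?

Errors: perfect squares: 4², 5², 6², …; 16, 25, 36, 49, 64, 81, 100 → 121.
Ms goes 14, 20, 24, 30, 34, 40, 44 → 50 (alternating steps +6, +4, +6, +4, …).
Combining the parts gives 121 errors, 50 ms.

121 errors, 50 ms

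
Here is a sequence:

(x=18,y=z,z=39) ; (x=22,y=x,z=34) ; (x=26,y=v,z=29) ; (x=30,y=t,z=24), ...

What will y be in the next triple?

r

Y — letters move back 2 places in the alphabet: z, x, v, t → r.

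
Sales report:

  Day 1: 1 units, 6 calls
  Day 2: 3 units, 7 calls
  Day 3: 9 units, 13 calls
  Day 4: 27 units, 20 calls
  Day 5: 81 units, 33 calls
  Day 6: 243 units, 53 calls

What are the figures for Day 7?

729 units, 86 calls

Units — ×3 each step: 1, 3, 9, 27, 81, 243 → 729.
Calls goes 6, 7, 13, 20, 33, 53 → 86 (each term is the sum of the two before it).
Combining the parts gives 729 units, 86 calls.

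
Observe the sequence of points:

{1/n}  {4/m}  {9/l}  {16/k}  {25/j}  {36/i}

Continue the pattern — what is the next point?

{49/h}

First coordinate goes 1, 4, 9, 16, 25, 36 → 49 (differences are 3, 5, 7, … (increasing by 2 each time)).
Letter — letters move back 1 place in the alphabet: n, m, l, k, j, i → h.
So the next point is {49/h}.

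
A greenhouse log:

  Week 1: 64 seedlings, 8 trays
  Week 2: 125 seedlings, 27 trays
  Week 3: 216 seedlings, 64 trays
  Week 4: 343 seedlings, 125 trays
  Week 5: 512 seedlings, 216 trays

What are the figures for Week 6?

Seedlings: 64, 125, 216, 343, 512 → 729 (perfect cubes: 4³, 5³, 6³, …).
Trays: 8, 27, 64, 125, 216 → 343 (perfect cubes: 2³, 3³, 4³, …).
Combining the parts gives 729 seedlings, 343 trays.

729 seedlings, 343 trays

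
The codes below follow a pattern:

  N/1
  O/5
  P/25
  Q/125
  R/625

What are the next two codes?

S/3125 then T/15625

For the letter, letters move forward 1 place in the alphabet: N, O, P, Q, R → S → T.
Second component: ×5 each step, so 1, 5, 25, 125, 625 → 3125 → 15625.
Putting the parts together: S/3125 and then T/15625.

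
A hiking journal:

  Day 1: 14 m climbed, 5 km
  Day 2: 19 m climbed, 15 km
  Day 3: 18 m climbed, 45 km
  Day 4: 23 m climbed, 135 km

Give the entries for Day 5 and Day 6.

22 m climbed, 405 km; 27 m climbed, 1215 km

M climbed: alternating steps +5, −1, +5, −1, …, so 14, 19, 18, 23 → 22 → 27.
Km: 5, 15, 45, 135 → 405 → 1215 (×3 each step).
So the next two rows are 22 m climbed, 405 km and 27 m climbed, 1215 km.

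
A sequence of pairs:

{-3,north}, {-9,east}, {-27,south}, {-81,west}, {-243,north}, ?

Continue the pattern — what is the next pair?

First coordinate: ×3 each step, so -3, -9, -27, -81, -243 → -729.
Direction: north, east, south, west, north → east (repeats north → east → south → west).
Combining the parts gives {-729,east}.

{-729,east}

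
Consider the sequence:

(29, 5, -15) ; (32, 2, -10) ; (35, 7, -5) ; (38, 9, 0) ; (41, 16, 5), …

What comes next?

First slot — +3 each step: 29, 32, 35, 38, 41 → 44.
Second slot: each term is the sum of the two before it; 5, 2, 7, 9, 16 → 25.
Third slot goes -15, -10, -5, 0, 5 → 10 (+5 each step).
Putting it together: (44, 25, 10).

(44, 25, 10)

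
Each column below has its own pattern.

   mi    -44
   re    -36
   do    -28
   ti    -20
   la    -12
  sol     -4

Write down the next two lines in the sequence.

Note goes mi, re, do, ti, la, sol → fa → mi (runs backward through the solfège scale do→ti).
Second component: +8 each step, so -44, -36, -28, -20, -12, -4 → 4 → 12.
So the next two lines are fa  4 and mi  12.

fa  4; mi  12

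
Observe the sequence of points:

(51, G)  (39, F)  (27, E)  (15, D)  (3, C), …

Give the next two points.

First slot — −12 each step: 51, 39, 27, 15, 3 → -9 → -21.
Letter — letters move back 1 place in the alphabet: G, F, E, D, C → B → A.
Putting the parts together: (-9, B) and then (-21, A).

(-9, B), (-21, A)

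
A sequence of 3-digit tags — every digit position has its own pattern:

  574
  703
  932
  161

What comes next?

First digit — +2 each step, mod 10: 5, 7, 9, 1 → 3.
Second digit — +3 each step, mod 10: 7, 0, 3, 6 → 9.
Third digit: 4, 3, 2, 1 → 0 (−1 each step, mod 10).
Putting it together: 390.

390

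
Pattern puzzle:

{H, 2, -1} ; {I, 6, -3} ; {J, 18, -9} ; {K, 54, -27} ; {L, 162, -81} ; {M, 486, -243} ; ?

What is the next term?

For the letter, letters move forward 1 place in the alphabet: H, I, J, K, L, M → N.
Second value — ×3 each step: 2, 6, 18, 54, 162, 486 → 1458.
Third value goes -1, -3, -9, -27, -81, -243 → -729 (×3 each step).
Putting it together: {N, 1458, -729}.

{N, 1458, -729}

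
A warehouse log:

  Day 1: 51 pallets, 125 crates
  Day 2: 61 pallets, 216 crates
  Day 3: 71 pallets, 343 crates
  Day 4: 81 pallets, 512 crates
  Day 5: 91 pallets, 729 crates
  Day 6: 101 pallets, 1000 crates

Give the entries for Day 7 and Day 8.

111 pallets, 1331 crates; 121 pallets, 1728 crates

Pallets: +10 each step; 51, 61, 71, 81, 91, 101 → 111 → 121.
For the crates, perfect cubes: 5³, 6³, 7³, …: 125, 216, 343, 512, 729, 1000 → 1331 → 1728.
Putting the parts together: 111 pallets, 1331 crates and then 121 pallets, 1728 crates.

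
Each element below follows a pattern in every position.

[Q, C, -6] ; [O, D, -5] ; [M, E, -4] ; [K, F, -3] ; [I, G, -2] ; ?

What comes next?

First letter: letters move back 2 places in the alphabet; Q, O, M, K, I → G.
Second letter: letters move forward 1 place in the alphabet, so C, D, E, F, G → H.
Third part: +1 each step; -6, -5, -4, -3, -2 → -1.
Combining the parts gives [G, H, -1].

[G, H, -1]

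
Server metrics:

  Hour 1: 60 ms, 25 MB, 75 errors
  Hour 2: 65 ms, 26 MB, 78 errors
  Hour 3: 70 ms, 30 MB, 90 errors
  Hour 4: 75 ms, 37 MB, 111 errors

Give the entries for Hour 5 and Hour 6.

For the ms, +5 each step: 60, 65, 70, 75 → 80 → 85.
MB: 25, 26, 30, 37 → 47 → 60 (differences are 1, 4, 7, … (increasing by 3 each time)).
Errors: always 3 × the MB, so 75, 78, 90, 111 → 141 → 180.
Putting the parts together: 80 ms, 47 MB, 141 errors and then 85 ms, 60 MB, 180 errors.

80 ms, 47 MB, 141 errors; 85 ms, 60 MB, 180 errors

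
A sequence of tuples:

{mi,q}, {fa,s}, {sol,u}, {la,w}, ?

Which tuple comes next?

{ti,y}

Note: runs through the solfège scale do→ti; mi, fa, sol, la → ti.
Letter: letters move forward 2 places in the alphabet; q, s, u, w → y.
Putting it together: {ti,y}.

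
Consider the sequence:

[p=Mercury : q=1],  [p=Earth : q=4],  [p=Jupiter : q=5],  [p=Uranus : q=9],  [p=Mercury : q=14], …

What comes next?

[p=Earth : q=23]

P: repeats Mercury → Earth → Jupiter → Uranus; Mercury, Earth, Jupiter, Uranus, Mercury → Earth.
Q: each term is the sum of the two before it, so 1, 4, 5, 9, 14 → 23.
Putting it together: [p=Earth : q=23].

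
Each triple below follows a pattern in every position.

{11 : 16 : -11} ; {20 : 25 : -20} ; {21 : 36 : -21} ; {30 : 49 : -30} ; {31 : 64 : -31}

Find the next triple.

{40 : 81 : -40}

For the first entry, alternating steps +9, +1, +9, +1, …: 11, 20, 21, 30, 31 → 40.
For the second entry, perfect squares: 4², 5², 6², …: 16, 25, 36, 49, 64 → 81.
Third entry: always the negative of the first entry; -11, -20, -21, -30, -31 → -40.
Combining the parts gives {40 : 81 : -40}.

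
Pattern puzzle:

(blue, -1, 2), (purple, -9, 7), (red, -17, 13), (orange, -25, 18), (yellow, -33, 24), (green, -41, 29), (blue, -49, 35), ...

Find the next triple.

(purple, -57, 40)

Colour: repeats blue → purple → red → orange → yellow → green; blue, purple, red, orange, yellow, green, blue → purple.
Second coordinate: −8 each step; -1, -9, -17, -25, -33, -41, -49 → -57.
Third coordinate goes 2, 7, 13, 18, 24, 29, 35 → 40 (alternating steps +5, +6, +5, +6, …).
So the next triple is (purple, -57, 40).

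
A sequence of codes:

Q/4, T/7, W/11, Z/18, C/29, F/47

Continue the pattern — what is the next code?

Letter goes Q, T, W, Z, C, F → I (letters move forward 3 places in the alphabet, wrapping Z→A).
Second component: 4, 7, 11, 18, 29, 47 → 76 (each term is the sum of the two before it).
So the next code is I/76.

I/76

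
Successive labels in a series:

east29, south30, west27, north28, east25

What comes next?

south26

Direction: east, south, west, north, east → south (repeats east → south → west → north).
Second component — alternating steps +1, −3, +1, −3, …: 29, 30, 27, 28, 25 → 26.
Putting it together: south26.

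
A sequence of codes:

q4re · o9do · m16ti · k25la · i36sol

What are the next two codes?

g49fa, e64mi

Letter — letters move back 2 places in the alphabet: q, o, m, k, i → g → e.
Second component: perfect squares: 2², 3², 4², …, so 4, 9, 16, 25, 36 → 49 → 64.
Note goes re, do, ti, la, sol → fa → mi (runs backward through the solfège scale do→ti).
Putting the parts together: g49fa and then e64mi.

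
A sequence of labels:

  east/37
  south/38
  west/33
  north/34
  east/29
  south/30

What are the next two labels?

west/25, north/26

Direction: east, south, west, north, east, south → west → north (repeats east → south → west → north).
Second component: alternating steps +1, −5, +1, −5, …, so 37, 38, 33, 34, 29, 30 → 25 → 26.
So the next two labels are west/25 and north/26.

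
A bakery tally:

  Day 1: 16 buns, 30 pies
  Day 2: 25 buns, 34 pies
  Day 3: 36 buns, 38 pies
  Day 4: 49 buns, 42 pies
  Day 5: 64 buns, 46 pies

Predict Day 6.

81 buns, 50 pies

For the buns, perfect squares: 4², 5², 6², …: 16, 25, 36, 49, 64 → 81.
Pies: +4 each step, so 30, 34, 38, 42, 46 → 50.
Putting it together: 81 buns, 50 pies.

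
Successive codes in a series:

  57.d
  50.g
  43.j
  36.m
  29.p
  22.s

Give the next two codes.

15.v then 8.y

First component: −7 each step; 57, 50, 43, 36, 29, 22 → 15 → 8.
For the letter, letters move forward 3 places in the alphabet: d, g, j, m, p, s → v → y.
So the next two codes are 15.v and 8.y.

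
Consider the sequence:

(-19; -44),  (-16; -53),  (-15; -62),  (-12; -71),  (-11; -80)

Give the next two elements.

(-8; -89), (-7; -98)

First value goes -19, -16, -15, -12, -11 → -8 → -7 (alternating steps +3, +1, +3, +1, …).
Second value: -44, -53, -62, -71, -80 → -89 → -98 (−9 each step).
So the next two elements are (-8; -89) and (-7; -98).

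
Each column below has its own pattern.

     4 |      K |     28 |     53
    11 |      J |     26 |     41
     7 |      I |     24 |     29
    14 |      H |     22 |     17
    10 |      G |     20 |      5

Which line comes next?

17  F  18  -7

First component: alternating steps +7, −4, +7, −4, …, so 4, 11, 7, 14, 10 → 17.
Letter — letters move back 1 place in the alphabet: K, J, I, H, G → F.
For the third component, −2 each step: 28, 26, 24, 22, 20 → 18.
Fourth component: 53, 41, 29, 17, 5 → -7 (−12 each step).
Putting it together: 17  F  18  -7.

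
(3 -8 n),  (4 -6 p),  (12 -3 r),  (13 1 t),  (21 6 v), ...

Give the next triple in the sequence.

First value: alternating steps +1, +8, +1, +8, …, so 3, 4, 12, 13, 21 → 22.
Second value — differences are 2, 3, 4, … (increasing by 1 each time): -8, -6, -3, 1, 6 → 12.
Letter: letters move forward 2 places in the alphabet; n, p, r, t, v → x.
Putting it together: (22 12 x).

(22 12 x)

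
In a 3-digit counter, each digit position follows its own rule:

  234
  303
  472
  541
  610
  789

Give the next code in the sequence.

858

For the first digit, +1 each step, mod 10: 2, 3, 4, 5, 6, 7 → 8.
Second digit: −3 each step, mod 10; 3, 0, 7, 4, 1, 8 → 5.
Third digit: −1 each step, mod 10; 4, 3, 2, 1, 0, 9 → 8.
Putting it together: 858.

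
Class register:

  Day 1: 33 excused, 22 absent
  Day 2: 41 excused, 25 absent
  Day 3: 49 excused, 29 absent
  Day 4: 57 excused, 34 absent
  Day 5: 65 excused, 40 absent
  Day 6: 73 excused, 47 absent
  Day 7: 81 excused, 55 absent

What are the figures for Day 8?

89 excused, 64 absent

Excused — +8 each step: 33, 41, 49, 57, 65, 73, 81 → 89.
Absent — differences are 3, 4, 5, … (increasing by 1 each time): 22, 25, 29, 34, 40, 47, 55 → 64.
Combining the parts gives 89 excused, 64 absent.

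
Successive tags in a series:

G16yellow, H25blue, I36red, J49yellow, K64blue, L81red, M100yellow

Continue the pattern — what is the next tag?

For the letter, letters move forward 1 place in the alphabet: G, H, I, J, K, L, M → N.
Second component: perfect squares: 4², 5², 6², …; 16, 25, 36, 49, 64, 81, 100 → 121.
Colour: repeats yellow → blue → red; yellow, blue, red, yellow, blue, red, yellow → blue.
Putting it together: N121blue.

N121blue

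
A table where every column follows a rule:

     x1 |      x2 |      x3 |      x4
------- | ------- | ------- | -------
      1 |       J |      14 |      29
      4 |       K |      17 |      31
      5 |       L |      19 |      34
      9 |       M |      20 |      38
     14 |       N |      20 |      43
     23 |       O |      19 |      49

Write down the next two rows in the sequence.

Column x1: each term is the sum of the two before it, so 1, 4, 5, 9, 14, 23 → 37 → 60.
Column x2: letters move forward 1 place in the alphabet, so J, K, L, M, N, O → P → Q.
For the column x3, differences are 3, 2, 1, … (decreasing by 1 each time): 14, 17, 19, 20, 20, 19 → 17 → 14.
For the column x4, differences are 2, 3, 4, … (increasing by 1 each time): 29, 31, 34, 38, 43, 49 → 56 → 64.
So the next two rows are 37  P  17  56 and 60  Q  14  64.

37  P  17  56; 60  Q  14  64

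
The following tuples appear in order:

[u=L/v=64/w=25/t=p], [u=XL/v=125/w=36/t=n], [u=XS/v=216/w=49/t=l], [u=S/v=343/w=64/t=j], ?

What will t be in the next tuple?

h

T: letters move back 2 places in the alphabet; p, n, l, j → h.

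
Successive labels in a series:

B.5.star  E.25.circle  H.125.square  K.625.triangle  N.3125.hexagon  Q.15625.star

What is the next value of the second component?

78125

Second component — ×5 each step: 5, 25, 125, 625, 3125, 15625 → 78125.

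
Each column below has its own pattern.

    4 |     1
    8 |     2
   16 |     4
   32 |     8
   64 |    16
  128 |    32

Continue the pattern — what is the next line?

256  64

First component — ×2 each step: 4, 8, 16, 32, 64, 128 → 256.
Second component: 1, 2, 4, 8, 16, 32 → 64 (×2 each step).
Combining the parts gives 256  64.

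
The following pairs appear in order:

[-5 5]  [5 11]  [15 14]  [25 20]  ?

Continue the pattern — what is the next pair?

[35 23]

First entry — +10 each step: -5, 5, 15, 25 → 35.
Second entry goes 5, 11, 14, 20 → 23 (alternating steps +6, +3, +6, +3, …).
Combining the parts gives [35 23].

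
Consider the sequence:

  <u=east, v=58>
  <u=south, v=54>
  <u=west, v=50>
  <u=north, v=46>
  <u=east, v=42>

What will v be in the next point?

38

U: repeats east → south → west → north, so east, south, west, north, east → south.
V: −4 each step, so 58, 54, 50, 46, 42 → 38.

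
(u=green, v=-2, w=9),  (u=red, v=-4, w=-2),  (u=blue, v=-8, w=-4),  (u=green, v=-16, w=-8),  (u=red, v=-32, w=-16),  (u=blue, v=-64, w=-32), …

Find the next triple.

(u=green, v=-128, w=-64)

For the u, repeats green → red → blue: green, red, blue, green, red, blue → green.
V: ×2 each step, so -2, -4, -8, -16, -32, -64 → -128.
For the w, always the previous value of the v: 9, -2, -4, -8, -16, -32 → -64.
So the next triple is (u=green, v=-128, w=-64).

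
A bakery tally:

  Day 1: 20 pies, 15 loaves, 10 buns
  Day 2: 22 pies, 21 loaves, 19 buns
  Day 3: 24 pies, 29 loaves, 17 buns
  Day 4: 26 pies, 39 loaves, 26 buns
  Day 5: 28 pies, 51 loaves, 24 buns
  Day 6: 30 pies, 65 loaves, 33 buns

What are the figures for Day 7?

Pies goes 20, 22, 24, 26, 28, 30 → 32 (+2 each step).
Loaves — differences are 6, 8, 10, … (increasing by 2 each time): 15, 21, 29, 39, 51, 65 → 81.
Buns: 10, 19, 17, 26, 24, 33 → 31 (alternating steps +9, −2, +9, −2, …).
So the next record is 32 pies, 81 loaves, 31 buns.

32 pies, 81 loaves, 31 buns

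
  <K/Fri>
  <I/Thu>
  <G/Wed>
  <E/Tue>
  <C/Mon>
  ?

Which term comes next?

Letter — letters move back 2 places in the alphabet: K, I, G, E, C → A.
Day: runs backward through the weekdays Mon→Sun, so Fri, Thu, Wed, Tue, Mon → Sun.
Combining the parts gives <A/Sun>.

<A/Sun>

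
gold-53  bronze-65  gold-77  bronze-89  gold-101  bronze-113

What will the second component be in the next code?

Rank: alternates gold ↔ bronze, so gold, bronze, gold, bronze, gold, bronze → gold.
Second component: +12 each step, so 53, 65, 77, 89, 101, 113 → 125.

125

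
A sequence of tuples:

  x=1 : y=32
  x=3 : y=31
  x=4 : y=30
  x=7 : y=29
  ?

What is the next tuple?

x=11 : y=28

X goes 1, 3, 4, 7 → 11 (each term is the sum of the two before it).
Y goes 32, 31, 30, 29 → 28 (−1 each step).
Putting it together: x=11 : y=28.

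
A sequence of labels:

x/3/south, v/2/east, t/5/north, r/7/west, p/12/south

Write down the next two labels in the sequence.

n/19/east, l/31/north

Letter: letters move back 2 places in the alphabet; x, v, t, r, p → n → l.
Second component: each term is the sum of the two before it; 3, 2, 5, 7, 12 → 19 → 31.
Direction: repeats south → east → north → west, so south, east, north, west, south → east → north.
So the next two labels are n/19/east and l/31/north.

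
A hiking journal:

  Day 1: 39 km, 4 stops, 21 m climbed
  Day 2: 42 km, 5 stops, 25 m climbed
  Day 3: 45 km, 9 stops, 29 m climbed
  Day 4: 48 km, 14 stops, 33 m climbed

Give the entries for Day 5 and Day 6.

Km: +3 each step; 39, 42, 45, 48 → 51 → 54.
For the stops, each term is the sum of the two before it: 4, 5, 9, 14 → 23 → 37.
M climbed — +4 each step: 21, 25, 29, 33 → 37 → 41.
So the next two records are 51 km, 23 stops, 37 m climbed and 54 km, 37 stops, 41 m climbed.

51 km, 23 stops, 37 m climbed; 54 km, 37 stops, 41 m climbed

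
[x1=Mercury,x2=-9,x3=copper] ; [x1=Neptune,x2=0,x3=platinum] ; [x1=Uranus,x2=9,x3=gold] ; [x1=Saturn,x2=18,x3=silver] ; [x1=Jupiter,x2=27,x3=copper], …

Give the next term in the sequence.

[x1=Mars,x2=36,x3=platinum]

X1: runs backward through the planets Mercury→Neptune, so Mercury, Neptune, Uranus, Saturn, Jupiter → Mars.
X2: +9 each step; -9, 0, 9, 18, 27 → 36.
X3 goes copper, platinum, gold, silver, copper → platinum (repeats copper → platinum → gold → silver).
So the next term is [x1=Mars,x2=36,x3=platinum].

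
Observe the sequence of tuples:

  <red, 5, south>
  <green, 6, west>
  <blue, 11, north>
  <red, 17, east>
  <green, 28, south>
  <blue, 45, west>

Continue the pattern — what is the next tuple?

For the colour, repeats red → green → blue: red, green, blue, red, green, blue → red.
Second coordinate — each term is the sum of the two before it: 5, 6, 11, 17, 28, 45 → 73.
Direction: repeats south → west → north → east, so south, west, north, east, south, west → north.
Combining the parts gives <red, 73, north>.

<red, 73, north>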